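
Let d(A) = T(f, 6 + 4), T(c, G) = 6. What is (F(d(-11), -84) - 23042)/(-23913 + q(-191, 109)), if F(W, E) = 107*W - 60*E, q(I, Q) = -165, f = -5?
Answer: 8680/12039 ≈ 0.72099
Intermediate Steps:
d(A) = 6
F(W, E) = -60*E + 107*W
(F(d(-11), -84) - 23042)/(-23913 + q(-191, 109)) = ((-60*(-84) + 107*6) - 23042)/(-23913 - 165) = ((5040 + 642) - 23042)/(-24078) = (5682 - 23042)*(-1/24078) = -17360*(-1/24078) = 8680/12039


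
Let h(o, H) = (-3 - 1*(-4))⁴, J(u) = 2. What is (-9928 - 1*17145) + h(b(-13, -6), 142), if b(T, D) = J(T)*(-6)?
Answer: -27072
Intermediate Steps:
b(T, D) = -12 (b(T, D) = 2*(-6) = -12)
h(o, H) = 1 (h(o, H) = (-3 + 4)⁴ = 1⁴ = 1)
(-9928 - 1*17145) + h(b(-13, -6), 142) = (-9928 - 1*17145) + 1 = (-9928 - 17145) + 1 = -27073 + 1 = -27072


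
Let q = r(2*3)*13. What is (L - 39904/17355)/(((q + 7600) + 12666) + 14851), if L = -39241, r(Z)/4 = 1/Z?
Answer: -681067459/609605945 ≈ -1.1172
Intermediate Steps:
r(Z) = 4/Z
q = 26/3 (q = (4/((2*3)))*13 = (4/6)*13 = (4*(⅙))*13 = (⅔)*13 = 26/3 ≈ 8.6667)
(L - 39904/17355)/(((q + 7600) + 12666) + 14851) = (-39241 - 39904/17355)/(((26/3 + 7600) + 12666) + 14851) = (-39241 - 39904*1/17355)/((22826/3 + 12666) + 14851) = (-39241 - 39904/17355)/(60824/3 + 14851) = -681067459/(17355*105377/3) = -681067459/17355*3/105377 = -681067459/609605945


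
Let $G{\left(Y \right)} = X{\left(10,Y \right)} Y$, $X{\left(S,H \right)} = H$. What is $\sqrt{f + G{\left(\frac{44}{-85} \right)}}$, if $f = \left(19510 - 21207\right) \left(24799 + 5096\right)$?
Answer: $\frac{i \sqrt{366537361439}}{85} \approx 7122.6 i$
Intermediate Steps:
$f = -50731815$ ($f = \left(-1697\right) 29895 = -50731815$)
$G{\left(Y \right)} = Y^{2}$ ($G{\left(Y \right)} = Y Y = Y^{2}$)
$\sqrt{f + G{\left(\frac{44}{-85} \right)}} = \sqrt{-50731815 + \left(\frac{44}{-85}\right)^{2}} = \sqrt{-50731815 + \left(44 \left(- \frac{1}{85}\right)\right)^{2}} = \sqrt{-50731815 + \left(- \frac{44}{85}\right)^{2}} = \sqrt{-50731815 + \frac{1936}{7225}} = \sqrt{- \frac{366537361439}{7225}} = \frac{i \sqrt{366537361439}}{85}$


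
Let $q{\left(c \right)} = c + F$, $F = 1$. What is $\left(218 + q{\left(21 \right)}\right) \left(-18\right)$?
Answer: $-4320$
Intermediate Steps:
$q{\left(c \right)} = 1 + c$ ($q{\left(c \right)} = c + 1 = 1 + c$)
$\left(218 + q{\left(21 \right)}\right) \left(-18\right) = \left(218 + \left(1 + 21\right)\right) \left(-18\right) = \left(218 + 22\right) \left(-18\right) = 240 \left(-18\right) = -4320$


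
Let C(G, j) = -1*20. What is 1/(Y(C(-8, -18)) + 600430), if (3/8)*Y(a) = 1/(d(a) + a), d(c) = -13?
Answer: 99/59442562 ≈ 1.6655e-6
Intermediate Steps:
C(G, j) = -20
Y(a) = 8/(3*(-13 + a))
1/(Y(C(-8, -18)) + 600430) = 1/(8/(3*(-13 - 20)) + 600430) = 1/((8/3)/(-33) + 600430) = 1/((8/3)*(-1/33) + 600430) = 1/(-8/99 + 600430) = 1/(59442562/99) = 99/59442562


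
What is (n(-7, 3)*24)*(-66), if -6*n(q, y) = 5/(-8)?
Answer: -165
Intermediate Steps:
n(q, y) = 5/48 (n(q, y) = -5/(6*(-8)) = -5*(-1)/(6*8) = -1/6*(-5/8) = 5/48)
(n(-7, 3)*24)*(-66) = ((5/48)*24)*(-66) = (5/2)*(-66) = -165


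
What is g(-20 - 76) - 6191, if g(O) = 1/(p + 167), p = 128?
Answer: -1826344/295 ≈ -6191.0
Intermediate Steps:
g(O) = 1/295 (g(O) = 1/(128 + 167) = 1/295)
g(-20 - 76) - 6191 = 1/295 - 6191 = -1826344/295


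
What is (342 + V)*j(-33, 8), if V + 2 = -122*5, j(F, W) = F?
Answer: 8910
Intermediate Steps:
V = -612 (V = -2 - 122*5 = -2 - 610 = -612)
(342 + V)*j(-33, 8) = (342 - 612)*(-33) = -270*(-33) = 8910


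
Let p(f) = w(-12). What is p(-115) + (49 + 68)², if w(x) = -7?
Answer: 13682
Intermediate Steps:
p(f) = -7
p(-115) + (49 + 68)² = -7 + (49 + 68)² = -7 + 117² = -7 + 13689 = 13682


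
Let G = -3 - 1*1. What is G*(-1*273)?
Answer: 1092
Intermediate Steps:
G = -4 (G = -3 - 1 = -4)
G*(-1*273) = -(-4)*273 = -4*(-273) = 1092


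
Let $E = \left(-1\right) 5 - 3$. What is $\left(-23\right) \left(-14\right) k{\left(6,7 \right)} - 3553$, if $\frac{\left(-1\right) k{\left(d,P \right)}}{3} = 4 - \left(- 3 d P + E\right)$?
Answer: $-136861$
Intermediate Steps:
$E = -8$ ($E = -5 - 3 = -8$)
$k{\left(d,P \right)} = -36 - 9 P d$ ($k{\left(d,P \right)} = - 3 \left(4 - \left(- 3 d P - 8\right)\right) = - 3 \left(4 - \left(- 3 P d - 8\right)\right) = - 3 \left(4 - \left(-8 - 3 P d\right)\right) = - 3 \left(4 + \left(8 + 3 P d\right)\right) = - 3 \left(12 + 3 P d\right) = -36 - 9 P d$)
$\left(-23\right) \left(-14\right) k{\left(6,7 \right)} - 3553 = \left(-23\right) \left(-14\right) \left(-36 - 63 \cdot 6\right) - 3553 = 322 \left(-36 - 378\right) - 3553 = 322 \left(-414\right) - 3553 = -133308 - 3553 = -136861$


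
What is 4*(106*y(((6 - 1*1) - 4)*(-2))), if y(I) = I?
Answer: -848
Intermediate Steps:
4*(106*y(((6 - 1*1) - 4)*(-2))) = 4*(106*(((6 - 1*1) - 4)*(-2))) = 4*(106*(((6 - 1) - 4)*(-2))) = 4*(106*((5 - 4)*(-2))) = 4*(106*(1*(-2))) = 4*(106*(-2)) = 4*(-212) = -848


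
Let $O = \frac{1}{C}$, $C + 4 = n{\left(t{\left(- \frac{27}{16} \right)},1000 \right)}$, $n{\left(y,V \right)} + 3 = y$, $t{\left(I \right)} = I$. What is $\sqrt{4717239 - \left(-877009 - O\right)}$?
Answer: $\frac{2 \sqrt{27021615846}}{139} \approx 2365.2$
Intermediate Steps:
$n{\left(y,V \right)} = -3 + y$
$C = - \frac{139}{16}$ ($C = -4 - \left(3 + \frac{27}{16}\right) = -4 - \frac{75}{16} = - \frac{139}{16} \approx -8.6875$)
$O = - \frac{16}{139}$ ($O = \frac{1}{- \frac{139}{16}} = - \frac{16}{139} \approx -0.11511$)
$\sqrt{4717239 - \left(-877009 - O\right)} = \sqrt{4717239 + \left(293165 - \left(-583844 - - \frac{16}{139}\right)\right)} = \sqrt{4717239 + \left(293165 - \left(-583844 + \frac{16}{139}\right)\right)} = \sqrt{4717239 + \left(293165 - - \frac{81154300}{139}\right)} = \sqrt{4717239 + \left(293165 + \frac{81154300}{139}\right)} = \sqrt{4717239 + \frac{121904235}{139}} = \sqrt{\frac{777600456}{139}} = \frac{2 \sqrt{27021615846}}{139}$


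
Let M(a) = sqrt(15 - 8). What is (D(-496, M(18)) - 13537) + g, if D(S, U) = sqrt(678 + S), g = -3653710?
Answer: -3667247 + sqrt(182) ≈ -3.6672e+6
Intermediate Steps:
M(a) = sqrt(7)
(D(-496, M(18)) - 13537) + g = (sqrt(678 - 496) - 13537) - 3653710 = (sqrt(182) - 13537) - 3653710 = (-13537 + sqrt(182)) - 3653710 = -3667247 + sqrt(182)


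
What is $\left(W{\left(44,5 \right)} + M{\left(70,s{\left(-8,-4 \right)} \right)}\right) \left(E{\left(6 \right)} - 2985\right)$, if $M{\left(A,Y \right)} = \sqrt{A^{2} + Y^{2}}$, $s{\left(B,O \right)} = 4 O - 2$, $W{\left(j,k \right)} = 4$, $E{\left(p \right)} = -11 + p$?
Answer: $-11960 - 5980 \sqrt{1306} \approx -2.2807 \cdot 10^{5}$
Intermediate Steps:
$s{\left(B,O \right)} = -2 + 4 O$
$\left(W{\left(44,5 \right)} + M{\left(70,s{\left(-8,-4 \right)} \right)}\right) \left(E{\left(6 \right)} - 2985\right) = \left(4 + \sqrt{70^{2} + \left(-2 + 4 \left(-4\right)\right)^{2}}\right) \left(\left(-11 + 6\right) - 2985\right) = \left(4 + \sqrt{4900 + \left(-2 - 16\right)^{2}}\right) \left(-5 - 2985\right) = \left(4 + \sqrt{4900 + \left(-18\right)^{2}}\right) \left(-2990\right) = \left(4 + \sqrt{4900 + 324}\right) \left(-2990\right) = \left(4 + \sqrt{5224}\right) \left(-2990\right) = \left(4 + 2 \sqrt{1306}\right) \left(-2990\right) = -11960 - 5980 \sqrt{1306}$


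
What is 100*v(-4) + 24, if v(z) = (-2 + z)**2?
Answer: 3624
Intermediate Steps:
100*v(-4) + 24 = 100*(-2 - 4)**2 + 24 = 100*(-6)**2 + 24 = 100*36 + 24 = 3600 + 24 = 3624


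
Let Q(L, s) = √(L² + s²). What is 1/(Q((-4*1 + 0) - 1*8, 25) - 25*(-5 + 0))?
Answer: 125/14856 - √769/14856 ≈ 0.0065475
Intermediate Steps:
1/(Q((-4*1 + 0) - 1*8, 25) - 25*(-5 + 0)) = 1/(√(((-4*1 + 0) - 1*8)² + 25²) - 25*(-5 + 0)) = 1/(√(((-4 + 0) - 8)² + 625) - 25*(-5)) = 1/(√((-4 - 8)² + 625) + 125) = 1/(√((-12)² + 625) + 125) = 1/(√(144 + 625) + 125) = 1/(√769 + 125) = 1/(125 + √769)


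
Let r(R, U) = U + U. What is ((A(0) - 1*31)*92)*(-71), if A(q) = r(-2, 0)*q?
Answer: 202492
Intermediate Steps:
r(R, U) = 2*U
A(q) = 0 (A(q) = (2*0)*q = 0*q = 0)
((A(0) - 1*31)*92)*(-71) = ((0 - 1*31)*92)*(-71) = ((0 - 31)*92)*(-71) = -31*92*(-71) = -2852*(-71) = 202492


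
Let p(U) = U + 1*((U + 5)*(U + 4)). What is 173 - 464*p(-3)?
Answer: 637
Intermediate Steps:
p(U) = U + (4 + U)*(5 + U) (p(U) = U + 1*((5 + U)*(4 + U)) = U + 1*((4 + U)*(5 + U)) = U + (4 + U)*(5 + U))
173 - 464*p(-3) = 173 - 464*(20 + (-3)**2 + 10*(-3)) = 173 - 464*(20 + 9 - 30) = 173 - 464*(-1) = 173 + 464 = 637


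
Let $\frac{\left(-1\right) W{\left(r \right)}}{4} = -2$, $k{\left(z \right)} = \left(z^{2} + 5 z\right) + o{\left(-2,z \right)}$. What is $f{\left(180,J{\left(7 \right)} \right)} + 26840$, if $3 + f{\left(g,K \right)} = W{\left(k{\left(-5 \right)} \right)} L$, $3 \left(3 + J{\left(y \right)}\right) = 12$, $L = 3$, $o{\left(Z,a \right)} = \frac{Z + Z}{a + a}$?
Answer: $26861$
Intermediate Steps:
$o{\left(Z,a \right)} = \frac{Z}{a}$ ($o{\left(Z,a \right)} = \frac{2 Z}{2 a} = 2 Z \frac{1}{2 a} = \frac{Z}{a}$)
$k{\left(z \right)} = z^{2} - \frac{2}{z} + 5 z$ ($k{\left(z \right)} = \left(z^{2} + 5 z\right) - \frac{2}{z} = z^{2} - \frac{2}{z} + 5 z$)
$W{\left(r \right)} = 8$ ($W{\left(r \right)} = \left(-4\right) \left(-2\right) = 8$)
$J{\left(y \right)} = 1$ ($J{\left(y \right)} = -3 + \frac{1}{3} \cdot 12 = -3 + 4 = 1$)
$f{\left(g,K \right)} = 21$ ($f{\left(g,K \right)} = -3 + 8 \cdot 3 = -3 + 24 = 21$)
$f{\left(180,J{\left(7 \right)} \right)} + 26840 = 21 + 26840 = 26861$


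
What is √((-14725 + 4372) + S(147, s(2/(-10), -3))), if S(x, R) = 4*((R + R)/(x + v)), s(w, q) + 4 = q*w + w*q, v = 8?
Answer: I*√248734297/155 ≈ 101.75*I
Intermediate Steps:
s(w, q) = -4 + 2*q*w (s(w, q) = -4 + (q*w + w*q) = -4 + (q*w + q*w) = -4 + 2*q*w)
S(x, R) = 8*R/(8 + x) (S(x, R) = 4*((R + R)/(x + 8)) = 4*((2*R)/(8 + x)) = 4*(2*R/(8 + x)) = 8*R/(8 + x))
√((-14725 + 4372) + S(147, s(2/(-10), -3))) = √((-14725 + 4372) + 8*(-4 + 2*(-3)*(2/(-10)))/(8 + 147)) = √(-10353 + 8*(-4 + 2*(-3)*(2*(-⅒)))/155) = √(-10353 + 8*(-4 + 2*(-3)*(-⅕))*(1/155)) = √(-10353 + 8*(-4 + 6/5)*(1/155)) = √(-10353 + 8*(-14/5)*(1/155)) = √(-10353 - 112/775) = √(-8023687/775) = I*√248734297/155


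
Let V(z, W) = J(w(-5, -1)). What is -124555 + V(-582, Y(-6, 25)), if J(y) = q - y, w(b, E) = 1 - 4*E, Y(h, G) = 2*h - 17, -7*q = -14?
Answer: -124558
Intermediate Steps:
q = 2 (q = -1/7*(-14) = 2)
Y(h, G) = -17 + 2*h
J(y) = 2 - y
V(z, W) = -3 (V(z, W) = 2 - (1 - 4*(-1)) = 2 - (1 + 4) = 2 - 1*5 = 2 - 5 = -3)
-124555 + V(-582, Y(-6, 25)) = -124555 - 3 = -124558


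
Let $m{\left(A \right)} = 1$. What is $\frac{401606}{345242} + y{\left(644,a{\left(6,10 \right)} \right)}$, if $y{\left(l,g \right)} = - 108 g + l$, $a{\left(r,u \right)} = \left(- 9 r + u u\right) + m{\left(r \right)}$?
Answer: $- \frac{764855469}{172621} \approx -4430.8$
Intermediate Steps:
$a{\left(r,u \right)} = 1 + u^{2} - 9 r$ ($a{\left(r,u \right)} = \left(- 9 r + u u\right) + 1 = \left(- 9 r + u^{2}\right) + 1 = \left(u^{2} - 9 r\right) + 1 = 1 + u^{2} - 9 r$)
$y{\left(l,g \right)} = l - 108 g$
$\frac{401606}{345242} + y{\left(644,a{\left(6,10 \right)} \right)} = \frac{401606}{345242} + \left(644 - 108 \left(1 + 10^{2} - 54\right)\right) = 401606 \cdot \frac{1}{345242} + \left(644 - 108 \left(1 + 100 - 54\right)\right) = \frac{200803}{172621} + \left(644 - 5076\right) = \frac{200803}{172621} - 4432 = - \frac{764855469}{172621}$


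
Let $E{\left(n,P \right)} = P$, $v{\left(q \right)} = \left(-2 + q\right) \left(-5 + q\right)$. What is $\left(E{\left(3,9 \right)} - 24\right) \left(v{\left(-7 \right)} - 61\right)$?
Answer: $-705$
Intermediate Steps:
$v{\left(q \right)} = \left(-5 + q\right) \left(-2 + q\right)$
$\left(E{\left(3,9 \right)} - 24\right) \left(v{\left(-7 \right)} - 61\right) = \left(9 - 24\right) \left(\left(10 + \left(-7\right)^{2} - -49\right) - 61\right) = - 15 \left(\left(10 + 49 + 49\right) - 61\right) = - 15 \left(108 - 61\right) = \left(-15\right) 47 = -705$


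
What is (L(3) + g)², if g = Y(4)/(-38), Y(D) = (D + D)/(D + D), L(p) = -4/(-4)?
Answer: 1369/1444 ≈ 0.94806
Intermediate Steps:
L(p) = 1 (L(p) = -4*(-¼) = 1)
Y(D) = 1 (Y(D) = (2*D)/((2*D)) = (2*D)*(1/(2*D)) = 1)
g = -1/38 (g = 1/(-38) = 1*(-1/38) = -1/38 ≈ -0.026316)
(L(3) + g)² = (1 - 1/38)² = (37/38)² = 1369/1444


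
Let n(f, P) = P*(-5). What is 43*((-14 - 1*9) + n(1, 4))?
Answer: -1849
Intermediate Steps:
n(f, P) = -5*P
43*((-14 - 1*9) + n(1, 4)) = 43*((-14 - 1*9) - 5*4) = 43*((-14 - 9) - 20) = 43*(-23 - 20) = 43*(-43) = -1849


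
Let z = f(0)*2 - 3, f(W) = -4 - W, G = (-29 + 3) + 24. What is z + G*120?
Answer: -251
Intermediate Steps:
G = -2 (G = -26 + 24 = -2)
z = -11 (z = (-4 - 1*0)*2 - 3 = (-4 + 0)*2 - 3 = -4*2 - 3 = -8 - 3 = -11)
z + G*120 = -11 - 2*120 = -11 - 240 = -251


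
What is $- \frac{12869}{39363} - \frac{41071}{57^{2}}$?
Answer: $- \frac{552829718}{42630129} \approx -12.968$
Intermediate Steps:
$- \frac{12869}{39363} - \frac{41071}{57^{2}} = \left(-12869\right) \frac{1}{39363} - \frac{41071}{3249} = - \frac{12869}{39363} - \frac{41071}{3249} = - \frac{552829718}{42630129}$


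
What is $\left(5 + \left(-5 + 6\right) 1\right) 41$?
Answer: $246$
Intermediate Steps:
$\left(5 + \left(-5 + 6\right) 1\right) 41 = \left(5 + 1 \cdot 1\right) 41 = \left(5 + 1\right) 41 = 6 \cdot 41 = 246$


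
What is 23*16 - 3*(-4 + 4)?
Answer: 368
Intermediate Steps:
23*16 - 3*(-4 + 4) = 368 - 3*0 = 368 + 0 = 368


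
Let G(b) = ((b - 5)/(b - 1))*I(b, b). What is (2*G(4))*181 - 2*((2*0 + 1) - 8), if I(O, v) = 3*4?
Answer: -1434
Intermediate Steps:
I(O, v) = 12
G(b) = 12*(-5 + b)/(-1 + b) (G(b) = ((b - 5)/(b - 1))*12 = ((-5 + b)/(-1 + b))*12 = 12*(-5 + b)/(-1 + b))
(2*G(4))*181 - 2*((2*0 + 1) - 8) = (2*(12*(-5 + 4)/(-1 + 4)))*181 - 2*((2*0 + 1) - 8) = (2*(12*(-1)/3))*181 - 2*((0 + 1) - 8) = (2*(12*(⅓)*(-1)))*181 - 2*(1 - 8) = (2*(-4))*181 - 2*(-7) = -8*181 + 14 = -1448 + 14 = -1434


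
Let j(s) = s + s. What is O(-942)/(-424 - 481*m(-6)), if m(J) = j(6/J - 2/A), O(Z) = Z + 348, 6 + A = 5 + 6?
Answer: -495/769 ≈ -0.64369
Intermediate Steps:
A = 5 (A = -6 + (5 + 6) = -6 + 11 = 5)
j(s) = 2*s
O(Z) = 348 + Z
m(J) = -⅘ + 12/J (m(J) = 2*(6/J - 2/5) = 2*(6/J - 2*⅕) = 2*(6/J - ⅖) = 2*(-⅖ + 6/J) = -⅘ + 12/J)
O(-942)/(-424 - 481*m(-6)) = (348 - 942)/(-424 - 481*(-⅘ + 12/(-6))) = -594/(-424 - 481*(-⅘ + 12*(-⅙))) = -594/(-424 - 481*(-⅘ - 2)) = -594/(-424 - 481*(-14/5)) = -594/(-424 + 6734/5) = -594/4614/5 = -594*5/4614 = -495/769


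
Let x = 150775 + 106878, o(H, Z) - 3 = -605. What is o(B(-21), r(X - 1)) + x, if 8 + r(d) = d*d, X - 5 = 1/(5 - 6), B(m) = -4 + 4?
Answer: 257051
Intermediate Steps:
B(m) = 0
X = 4 (X = 5 + 1/(5 - 6) = 5 + 1/(-1) = 5 - 1 = 4)
r(d) = -8 + d² (r(d) = -8 + d*d = -8 + d²)
o(H, Z) = -602 (o(H, Z) = 3 - 605 = -602)
x = 257653
o(B(-21), r(X - 1)) + x = -602 + 257653 = 257051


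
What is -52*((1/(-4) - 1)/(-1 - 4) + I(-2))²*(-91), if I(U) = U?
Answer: 57967/4 ≈ 14492.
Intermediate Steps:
-52*((1/(-4) - 1)/(-1 - 4) + I(-2))²*(-91) = -52*((1/(-4) - 1)/(-1 - 4) - 2)²*(-91) = -52*((-¼ - 1)/(-5) - 2)²*(-91) = -52*(-5/4*(-⅕) - 2)²*(-91) = -52*(¼ - 2)²*(-91) = -52*(-7/4)²*(-91) = -52*49/16*(-91) = -637/4*(-91) = 57967/4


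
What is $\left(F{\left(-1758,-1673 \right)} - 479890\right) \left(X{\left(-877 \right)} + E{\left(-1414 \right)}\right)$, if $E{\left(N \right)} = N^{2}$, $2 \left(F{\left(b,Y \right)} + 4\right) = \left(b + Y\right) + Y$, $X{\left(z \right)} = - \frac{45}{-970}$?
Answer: $- \frac{93566260624759}{97} \approx -9.646 \cdot 10^{11}$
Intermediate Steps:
$X{\left(z \right)} = \frac{9}{194}$ ($X{\left(z \right)} = \left(-45\right) \left(- \frac{1}{970}\right) = \frac{9}{194}$)
$F{\left(b,Y \right)} = -4 + Y + \frac{b}{2}$ ($F{\left(b,Y \right)} = -4 + \frac{\left(b + Y\right) + Y}{2} = -4 + \frac{\left(Y + b\right) + Y}{2} = -4 + \frac{b + 2 Y}{2} = -4 + \left(Y + \frac{b}{2}\right) = -4 + Y + \frac{b}{2}$)
$\left(F{\left(-1758,-1673 \right)} - 479890\right) \left(X{\left(-877 \right)} + E{\left(-1414 \right)}\right) = \left(\left(-4 - 1673 + \frac{1}{2} \left(-1758\right)\right) - 479890\right) \left(\frac{9}{194} + \left(-1414\right)^{2}\right) = \left(\left(-4 - 1673 - 879\right) - 479890\right) \left(\frac{9}{194} + 1999396\right) = \left(-2556 - 479890\right) \frac{387882833}{194} = \left(-482446\right) \frac{387882833}{194} = - \frac{93566260624759}{97}$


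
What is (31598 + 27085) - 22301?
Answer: 36382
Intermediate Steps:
(31598 + 27085) - 22301 = 58683 - 22301 = 36382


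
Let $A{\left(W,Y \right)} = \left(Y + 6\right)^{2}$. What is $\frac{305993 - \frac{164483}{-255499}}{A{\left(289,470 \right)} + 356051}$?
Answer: $\frac{78181069990}{148860615873} \approx 0.5252$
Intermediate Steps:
$A{\left(W,Y \right)} = \left(6 + Y\right)^{2}$
$\frac{305993 - \frac{164483}{-255499}}{A{\left(289,470 \right)} + 356051} = \frac{305993 - \frac{164483}{-255499}}{\left(6 + 470\right)^{2} + 356051} = \frac{305993 - - \frac{164483}{255499}}{476^{2} + 356051} = \frac{305993 + \frac{164483}{255499}}{226576 + 356051} = \frac{78181069990}{255499 \cdot 582627} = \frac{78181069990}{255499} \cdot \frac{1}{582627} = \frac{78181069990}{148860615873}$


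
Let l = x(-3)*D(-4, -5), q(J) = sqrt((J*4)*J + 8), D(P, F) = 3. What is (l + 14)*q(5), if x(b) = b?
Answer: 30*sqrt(3) ≈ 51.962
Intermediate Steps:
q(J) = sqrt(8 + 4*J**2) (q(J) = sqrt((4*J)*J + 8) = sqrt(4*J**2 + 8) = sqrt(8 + 4*J**2))
l = -9 (l = -3*3 = -9)
(l + 14)*q(5) = (-9 + 14)*(2*sqrt(2 + 5**2)) = 5*(2*sqrt(2 + 25)) = 5*(2*sqrt(27)) = 5*(2*(3*sqrt(3))) = 5*(6*sqrt(3)) = 30*sqrt(3)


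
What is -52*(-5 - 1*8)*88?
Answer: 59488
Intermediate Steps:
-52*(-5 - 1*8)*88 = -52*(-5 - 8)*88 = -52*(-13)*88 = 676*88 = 59488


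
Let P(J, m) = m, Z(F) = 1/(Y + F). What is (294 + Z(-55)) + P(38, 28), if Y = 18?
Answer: 11913/37 ≈ 321.97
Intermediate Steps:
Z(F) = 1/(18 + F)
(294 + Z(-55)) + P(38, 28) = (294 + 1/(18 - 55)) + 28 = (294 + 1/(-37)) + 28 = (294 - 1/37) + 28 = 10877/37 + 28 = 11913/37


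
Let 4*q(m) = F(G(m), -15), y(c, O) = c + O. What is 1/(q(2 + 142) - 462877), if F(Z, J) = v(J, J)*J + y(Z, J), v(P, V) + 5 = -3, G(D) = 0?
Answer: -4/1851403 ≈ -2.1605e-6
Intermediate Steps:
y(c, O) = O + c
v(P, V) = -8 (v(P, V) = -5 - 3 = -8)
F(Z, J) = Z - 7*J (F(Z, J) = -8*J + (J + Z) = Z - 7*J)
q(m) = 105/4 (q(m) = (0 - 7*(-15))/4 = (0 + 105)/4 = (¼)*105 = 105/4)
1/(q(2 + 142) - 462877) = 1/(105/4 - 462877) = 1/(-1851403/4) = -4/1851403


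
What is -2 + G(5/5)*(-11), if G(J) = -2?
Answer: 20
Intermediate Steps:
-2 + G(5/5)*(-11) = -2 - 2*(-11) = -2 + 22 = 20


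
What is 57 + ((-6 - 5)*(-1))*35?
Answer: 442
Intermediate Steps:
57 + ((-6 - 5)*(-1))*35 = 57 - 11*(-1)*35 = 57 + 11*35 = 57 + 385 = 442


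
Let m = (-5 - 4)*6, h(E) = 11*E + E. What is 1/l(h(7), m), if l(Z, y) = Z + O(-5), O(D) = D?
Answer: 1/79 ≈ 0.012658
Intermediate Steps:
h(E) = 12*E
m = -54 (m = -9*6 = -54)
l(Z, y) = -5 + Z (l(Z, y) = Z - 5 = -5 + Z)
1/l(h(7), m) = 1/(-5 + 12*7) = 1/(-5 + 84) = 1/79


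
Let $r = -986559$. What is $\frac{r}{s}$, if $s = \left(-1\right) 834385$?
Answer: $\frac{986559}{834385} \approx 1.1824$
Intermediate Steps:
$s = -834385$
$\frac{r}{s} = - \frac{986559}{-834385} = \left(-986559\right) \left(- \frac{1}{834385}\right) = \frac{986559}{834385}$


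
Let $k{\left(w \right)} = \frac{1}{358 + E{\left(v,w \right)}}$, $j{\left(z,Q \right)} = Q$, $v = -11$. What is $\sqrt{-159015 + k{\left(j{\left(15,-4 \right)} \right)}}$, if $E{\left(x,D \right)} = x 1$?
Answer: $\frac{2 i \sqrt{4786709197}}{347} \approx 398.77 i$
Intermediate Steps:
$E{\left(x,D \right)} = x$
$k{\left(w \right)} = \frac{1}{347}$ ($k{\left(w \right)} = \frac{1}{358 - 11} = \frac{1}{347}$)
$\sqrt{-159015 + k{\left(j{\left(15,-4 \right)} \right)}} = \sqrt{-159015 + \frac{1}{347}} = \sqrt{- \frac{55178204}{347}} = \frac{2 i \sqrt{4786709197}}{347}$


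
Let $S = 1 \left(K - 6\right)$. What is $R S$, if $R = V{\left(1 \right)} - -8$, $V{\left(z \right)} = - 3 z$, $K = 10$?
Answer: $20$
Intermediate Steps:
$R = 5$ ($R = \left(-3\right) 1 - -8 = -3 + 8 = 5$)
$S = 4$ ($S = 1 \left(10 - 6\right) = 1 \cdot 4 = 4$)
$R S = 5 \cdot 4 = 20$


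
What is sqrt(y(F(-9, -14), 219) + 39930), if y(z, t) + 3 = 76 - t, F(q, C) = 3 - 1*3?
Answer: 2*sqrt(9946) ≈ 199.46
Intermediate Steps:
F(q, C) = 0 (F(q, C) = 3 - 3 = 0)
y(z, t) = 73 - t (y(z, t) = -3 + (76 - t) = 73 - t)
sqrt(y(F(-9, -14), 219) + 39930) = sqrt((73 - 1*219) + 39930) = sqrt((73 - 219) + 39930) = sqrt(-146 + 39930) = sqrt(39784) = 2*sqrt(9946)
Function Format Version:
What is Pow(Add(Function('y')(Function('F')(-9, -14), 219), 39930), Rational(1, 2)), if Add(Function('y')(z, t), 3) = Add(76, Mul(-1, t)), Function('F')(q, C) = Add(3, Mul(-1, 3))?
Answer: Mul(2, Pow(9946, Rational(1, 2))) ≈ 199.46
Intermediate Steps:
Function('F')(q, C) = 0 (Function('F')(q, C) = Add(3, -3) = 0)
Function('y')(z, t) = Add(73, Mul(-1, t)) (Function('y')(z, t) = Add(-3, Add(76, Mul(-1, t))) = Add(73, Mul(-1, t)))
Pow(Add(Function('y')(Function('F')(-9, -14), 219), 39930), Rational(1, 2)) = Pow(Add(Add(73, Mul(-1, 219)), 39930), Rational(1, 2)) = Pow(Add(Add(73, -219), 39930), Rational(1, 2)) = Pow(Add(-146, 39930), Rational(1, 2)) = Pow(39784, Rational(1, 2)) = Mul(2, Pow(9946, Rational(1, 2)))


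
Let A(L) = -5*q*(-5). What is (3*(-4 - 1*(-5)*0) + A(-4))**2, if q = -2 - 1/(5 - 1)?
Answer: 74529/16 ≈ 4658.1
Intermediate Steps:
q = -9/4 (q = -2 - 1/4 = -9/4 ≈ -2.2500)
A(L) = -225/4 (A(L) = -5*(-9/4)*(-5) = (45/4)*(-5) = -225/4)
(3*(-4 - 1*(-5)*0) + A(-4))**2 = (3*(-4 - 1*(-5)*0) - 225/4)**2 = (3*(-4 + 5*0) - 225/4)**2 = (3*(-4 + 0) - 225/4)**2 = (3*(-4) - 225/4)**2 = (-12 - 225/4)**2 = (-273/4)**2 = 74529/16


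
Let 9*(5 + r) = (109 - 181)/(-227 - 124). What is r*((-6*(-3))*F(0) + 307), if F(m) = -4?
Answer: -410545/351 ≈ -1169.6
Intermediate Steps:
r = -1747/351 (r = -5 + ((109 - 181)/(-227 - 124))/9 = -5 + (-72/(-351))/9 = -5 + (-72*(-1/351))/9 = -5 + (⅑)*(8/39) = -5 + 8/351 = -1747/351 ≈ -4.9772)
r*((-6*(-3))*F(0) + 307) = -1747*(-6*(-3)*(-4) + 307)/351 = -1747*(18*(-4) + 307)/351 = -1747*(-72 + 307)/351 = -1747/351*235 = -410545/351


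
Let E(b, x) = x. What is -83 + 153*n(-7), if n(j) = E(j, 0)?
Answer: -83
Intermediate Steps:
n(j) = 0
-83 + 153*n(-7) = -83 + 153*0 = -83 + 0 = -83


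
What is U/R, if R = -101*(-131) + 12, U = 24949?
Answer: 24949/13243 ≈ 1.8839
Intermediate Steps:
R = 13243 (R = 13231 + 12 = 13243)
U/R = 24949/13243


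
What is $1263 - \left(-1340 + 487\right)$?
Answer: $2116$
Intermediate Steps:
$1263 - \left(-1340 + 487\right) = 1263 - -853 = 1263 + 853 = 2116$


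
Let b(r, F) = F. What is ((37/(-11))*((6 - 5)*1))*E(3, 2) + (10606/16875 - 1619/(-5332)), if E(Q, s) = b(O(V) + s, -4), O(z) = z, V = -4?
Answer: 14239259987/989752500 ≈ 14.387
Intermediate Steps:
E(Q, s) = -4
((37/(-11))*((6 - 5)*1))*E(3, 2) + (10606/16875 - 1619/(-5332)) = ((37/(-11))*((6 - 5)*1))*(-4) + (10606/16875 - 1619/(-5332)) = ((37*(-1/11))*(1*1))*(-4) + (10606*(1/16875) - 1619*(-1/5332)) = -37/11*1*(-4) + (10606/16875 + 1619/5332) = -37/11*(-4) + 83871817/89977500 = 148/11 + 83871817/89977500 = 14239259987/989752500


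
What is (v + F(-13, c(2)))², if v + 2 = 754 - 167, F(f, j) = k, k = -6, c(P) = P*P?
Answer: 335241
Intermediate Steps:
c(P) = P²
F(f, j) = -6
v = 585 (v = -2 + (754 - 167) = -2 + 587 = 585)
(v + F(-13, c(2)))² = (585 - 6)² = 579² = 335241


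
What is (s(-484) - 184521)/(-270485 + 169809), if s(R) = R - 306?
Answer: 185311/100676 ≈ 1.8407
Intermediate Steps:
s(R) = -306 + R
(s(-484) - 184521)/(-270485 + 169809) = ((-306 - 484) - 184521)/(-270485 + 169809) = (-790 - 184521)/(-100676) = -185311*(-1/100676) = 185311/100676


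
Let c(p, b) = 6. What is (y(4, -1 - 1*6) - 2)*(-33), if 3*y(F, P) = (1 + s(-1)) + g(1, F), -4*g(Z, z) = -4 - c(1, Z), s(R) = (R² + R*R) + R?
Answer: 33/2 ≈ 16.500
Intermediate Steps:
s(R) = R + 2*R² (s(R) = (R² + R²) + R = 2*R² + R = R + 2*R²)
g(Z, z) = 5/2 (g(Z, z) = -(-4 - 1*6)/4 = -(-4 - 6)/4 = -¼*(-10) = 5/2)
y(F, P) = 3/2 (y(F, P) = ((1 - (1 + 2*(-1))) + 5/2)/3 = ((1 - (1 - 2)) + 5/2)/3 = ((1 - 1*(-1)) + 5/2)/3 = ((1 + 1) + 5/2)/3 = (2 + 5/2)/3 = (⅓)*(9/2) = 3/2)
(y(4, -1 - 1*6) - 2)*(-33) = (3/2 - 2)*(-33) = -½*(-33) = 33/2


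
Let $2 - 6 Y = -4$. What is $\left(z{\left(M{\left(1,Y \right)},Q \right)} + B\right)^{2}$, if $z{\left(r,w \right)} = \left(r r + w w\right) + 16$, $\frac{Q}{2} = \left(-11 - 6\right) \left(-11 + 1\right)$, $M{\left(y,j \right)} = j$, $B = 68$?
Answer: $13383019225$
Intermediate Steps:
$Y = 1$ ($Y = \frac{1}{3} - - \frac{2}{3} = \frac{1}{3} + \frac{2}{3} = 1$)
$Q = 340$ ($Q = 2 \left(-11 - 6\right) \left(-11 + 1\right) = 2 \left(\left(-17\right) \left(-10\right)\right) = 2 \cdot 170 = 340$)
$z{\left(r,w \right)} = 16 + r^{2} + w^{2}$ ($z{\left(r,w \right)} = \left(r^{2} + w^{2}\right) + 16 = 16 + r^{2} + w^{2}$)
$\left(z{\left(M{\left(1,Y \right)},Q \right)} + B\right)^{2} = \left(\left(16 + 1^{2} + 340^{2}\right) + 68\right)^{2} = \left(\left(16 + 1 + 115600\right) + 68\right)^{2} = \left(115617 + 68\right)^{2} = 115685^{2} = 13383019225$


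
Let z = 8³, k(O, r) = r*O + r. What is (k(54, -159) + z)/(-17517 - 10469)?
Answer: 8233/27986 ≈ 0.29418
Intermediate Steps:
k(O, r) = r + O*r (k(O, r) = O*r + r = r + O*r)
z = 512
(k(54, -159) + z)/(-17517 - 10469) = (-159*(1 + 54) + 512)/(-17517 - 10469) = (-159*55 + 512)/(-27986) = (-8745 + 512)*(-1/27986) = -8233*(-1/27986) = 8233/27986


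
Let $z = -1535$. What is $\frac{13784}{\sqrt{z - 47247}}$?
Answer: $- \frac{6892 i \sqrt{48782}}{24391} \approx - 62.409 i$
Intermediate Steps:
$\frac{13784}{\sqrt{z - 47247}} = \frac{13784}{\sqrt{-1535 - 47247}} = \frac{13784}{\sqrt{-48782}} = \frac{13784}{i \sqrt{48782}} = 13784 \left(- \frac{i \sqrt{48782}}{48782}\right) = - \frac{6892 i \sqrt{48782}}{24391}$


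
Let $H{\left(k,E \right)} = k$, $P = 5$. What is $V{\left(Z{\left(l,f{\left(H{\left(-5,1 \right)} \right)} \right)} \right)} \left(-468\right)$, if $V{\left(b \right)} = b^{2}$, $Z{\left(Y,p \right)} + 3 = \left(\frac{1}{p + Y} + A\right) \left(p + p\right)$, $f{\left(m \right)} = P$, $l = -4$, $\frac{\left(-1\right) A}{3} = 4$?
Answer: $-5975892$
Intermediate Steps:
$A = -12$ ($A = \left(-3\right) 4 = -12$)
$f{\left(m \right)} = 5$
$Z{\left(Y,p \right)} = -3 + 2 p \left(-12 + \frac{1}{Y + p}\right)$ ($Z{\left(Y,p \right)} = -3 + \left(\frac{1}{p + Y} - 12\right) \left(p + p\right) = -3 + \left(\frac{1}{Y + p} - 12\right) 2 p = -3 + \left(-12 + \frac{1}{Y + p}\right) 2 p = -3 + 2 p \left(-12 + \frac{1}{Y + p}\right)$)
$V{\left(Z{\left(l,f{\left(H{\left(-5,1 \right)} \right)} \right)} \right)} \left(-468\right) = \left(\frac{\left(-1\right) 5 - 24 \cdot 5^{2} - -12 - \left(-96\right) 5}{-4 + 5}\right)^{2} \left(-468\right) = \left(\frac{-5 - 600 + 12 + 480}{1}\right)^{2} \left(-468\right) = \left(1 \left(-5 - 600 + 12 + 480\right)\right)^{2} \left(-468\right) = \left(1 \left(-113\right)\right)^{2} \left(-468\right) = \left(-113\right)^{2} \left(-468\right) = 12769 \left(-468\right) = -5975892$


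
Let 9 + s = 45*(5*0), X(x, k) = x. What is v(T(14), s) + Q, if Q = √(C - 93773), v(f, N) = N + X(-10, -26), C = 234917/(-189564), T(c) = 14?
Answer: -19 + I*√842432836759599/94782 ≈ -19.0 + 306.23*I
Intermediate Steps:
s = -9 (s = -9 + 45*(5*0) = -9 + 45*0 = -9 + 0 = -9)
C = -234917/189564 (C = 234917*(-1/189564) = -234917/189564 ≈ -1.2392)
v(f, N) = -10 + N (v(f, N) = N - 10 = -10 + N)
Q = I*√842432836759599/94782 (Q = √(-234917/189564 - 93773) = √(-17776219889/189564) = I*√842432836759599/94782 ≈ 306.23*I)
v(T(14), s) + Q = (-10 - 9) + I*√842432836759599/94782 = -19 + I*√842432836759599/94782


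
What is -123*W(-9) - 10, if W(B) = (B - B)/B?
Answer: -10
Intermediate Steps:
W(B) = 0 (W(B) = 0/B = 0)
-123*W(-9) - 10 = -123*0 - 10 = 0 - 10 = -10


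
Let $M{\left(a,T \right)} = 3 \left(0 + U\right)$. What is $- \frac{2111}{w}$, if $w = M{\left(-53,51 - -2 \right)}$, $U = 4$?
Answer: $- \frac{2111}{12} \approx -175.92$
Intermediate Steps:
$M{\left(a,T \right)} = 12$ ($M{\left(a,T \right)} = 3 \left(0 + 4\right) = 3 \cdot 4 = 12$)
$w = 12$
$- \frac{2111}{w} = - \frac{2111}{12}$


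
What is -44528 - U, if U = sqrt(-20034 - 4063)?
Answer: -44528 - I*sqrt(24097) ≈ -44528.0 - 155.23*I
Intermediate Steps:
U = I*sqrt(24097) (U = sqrt(-24097) = I*sqrt(24097) ≈ 155.23*I)
-44528 - U = -44528 - I*sqrt(24097)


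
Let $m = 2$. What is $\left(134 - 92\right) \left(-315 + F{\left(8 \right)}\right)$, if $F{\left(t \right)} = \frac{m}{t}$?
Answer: $- \frac{26439}{2} \approx -13220.0$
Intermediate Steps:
$F{\left(t \right)} = \frac{2}{t}$
$\left(134 - 92\right) \left(-315 + F{\left(8 \right)}\right) = \left(134 - 92\right) \left(-315 + \frac{2}{8}\right) = \left(134 - 92\right) \left(-315 + 2 \cdot \frac{1}{8}\right) = 42 \left(-315 + \frac{1}{4}\right) = 42 \left(- \frac{1259}{4}\right) = - \frac{26439}{2}$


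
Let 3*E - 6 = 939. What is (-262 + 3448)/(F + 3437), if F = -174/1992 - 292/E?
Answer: 333191880/359335381 ≈ 0.92725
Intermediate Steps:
E = 315 (E = 2 + (⅓)*939 = 2 + 313 = 315)
F = -106079/104580 (F = -174/1992 - 292/315 = -174*1/1992 - 292*1/315 = -29/332 - 292/315 = -106079/104580 ≈ -1.0143)
(-262 + 3448)/(F + 3437) = (-262 + 3448)/(-106079/104580 + 3437) = 3186/(359335381/104580) = 3186*(104580/359335381) = 333191880/359335381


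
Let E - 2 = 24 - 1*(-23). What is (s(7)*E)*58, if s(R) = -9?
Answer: -25578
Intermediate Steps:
E = 49 (E = 2 + (24 - 1*(-23)) = 2 + (24 + 23) = 2 + 47 = 49)
(s(7)*E)*58 = -9*49*58 = -441*58 = -25578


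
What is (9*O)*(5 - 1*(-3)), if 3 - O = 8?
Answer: -360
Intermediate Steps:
O = -5 (O = 3 - 1*8 = 3 - 8 = -5)
(9*O)*(5 - 1*(-3)) = (9*(-5))*(5 - 1*(-3)) = -45*(5 + 3) = -45*8 = -360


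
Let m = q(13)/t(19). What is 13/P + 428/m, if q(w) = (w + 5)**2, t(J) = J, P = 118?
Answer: 240947/9558 ≈ 25.209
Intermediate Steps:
q(w) = (5 + w)**2
m = 324/19 (m = (5 + 13)**2/19 = 18**2*(1/19) = 324*(1/19) = 324/19 ≈ 17.053)
13/P + 428/m = 13/118 + 428/(324/19) = 13*(1/118) + 428*(19/324) = 13/118 + 2033/81 = 240947/9558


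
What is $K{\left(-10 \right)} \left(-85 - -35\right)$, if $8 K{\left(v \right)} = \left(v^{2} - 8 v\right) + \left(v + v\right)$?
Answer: $-1000$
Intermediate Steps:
$K{\left(v \right)} = - \frac{3 v}{4} + \frac{v^{2}}{8}$ ($K{\left(v \right)} = \frac{\left(v^{2} - 8 v\right) + \left(v + v\right)}{8} = \frac{\left(v^{2} - 8 v\right) + 2 v}{8} = \frac{v^{2} - 6 v}{8} = - \frac{3 v}{4} + \frac{v^{2}}{8}$)
$K{\left(-10 \right)} \left(-85 - -35\right) = \frac{1}{8} \left(-10\right) \left(-6 - 10\right) \left(-85 - -35\right) = \frac{1}{8} \left(-10\right) \left(-16\right) \left(-85 + 35\right) = 20 \left(-50\right) = -1000$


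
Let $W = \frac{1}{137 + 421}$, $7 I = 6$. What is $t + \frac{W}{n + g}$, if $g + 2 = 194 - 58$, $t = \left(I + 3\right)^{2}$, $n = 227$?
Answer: $\frac{146848351}{9870462} \approx 14.878$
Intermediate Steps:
$I = \frac{6}{7}$ ($I = \frac{1}{7} \cdot 6 = \frac{6}{7} \approx 0.85714$)
$t = \frac{729}{49}$ ($t = \left(\frac{6}{7} + 3\right)^{2} = \left(\frac{27}{7}\right)^{2} = \frac{729}{49} \approx 14.878$)
$g = 134$ ($g = -2 + \left(194 - 58\right) = -2 + 136 = 134$)
$W = \frac{1}{558} \approx 0.0017921$
$t + \frac{W}{n + g} = \frac{729}{49} + \frac{1}{227 + 134} \cdot \frac{1}{558} = \frac{729}{49} + \frac{1}{361} \cdot \frac{1}{558} = \frac{729}{49} + \frac{1}{201438} = \frac{146848351}{9870462}$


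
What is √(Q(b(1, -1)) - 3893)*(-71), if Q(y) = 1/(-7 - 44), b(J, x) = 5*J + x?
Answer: -284*I*√632859/51 ≈ -4430.0*I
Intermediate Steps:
b(J, x) = x + 5*J
Q(y) = -1/51 (Q(y) = 1/(-51) = -1/51)
√(Q(b(1, -1)) - 3893)*(-71) = √(-1/51 - 3893)*(-71) = √(-198544/51)*(-71) = (4*I*√632859/51)*(-71) = -284*I*√632859/51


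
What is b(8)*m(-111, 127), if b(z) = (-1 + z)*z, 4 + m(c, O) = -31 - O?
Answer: -9072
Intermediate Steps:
m(c, O) = -35 - O (m(c, O) = -4 + (-31 - O) = -35 - O)
b(z) = z*(-1 + z)
b(8)*m(-111, 127) = (8*(-1 + 8))*(-35 - 1*127) = (8*7)*(-35 - 127) = 56*(-162) = -9072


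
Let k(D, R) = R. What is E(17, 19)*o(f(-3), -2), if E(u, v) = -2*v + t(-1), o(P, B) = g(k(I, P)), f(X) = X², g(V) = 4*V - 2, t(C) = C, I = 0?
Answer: -1326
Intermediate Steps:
g(V) = -2 + 4*V
o(P, B) = -2 + 4*P
E(u, v) = -1 - 2*v (E(u, v) = -2*v - 1 = -1 - 2*v)
E(17, 19)*o(f(-3), -2) = (-1 - 2*19)*(-2 + 4*(-3)²) = (-1 - 38)*(-2 + 4*9) = -39*(-2 + 36) = -39*34 = -1326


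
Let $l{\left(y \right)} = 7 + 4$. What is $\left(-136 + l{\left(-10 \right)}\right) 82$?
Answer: $-10250$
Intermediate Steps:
$l{\left(y \right)} = 11$
$\left(-136 + l{\left(-10 \right)}\right) 82 = \left(-136 + 11\right) 82 = \left(-125\right) 82 = -10250$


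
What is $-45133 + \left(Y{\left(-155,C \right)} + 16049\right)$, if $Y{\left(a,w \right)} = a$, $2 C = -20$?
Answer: $-29239$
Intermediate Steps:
$C = -10$ ($C = \frac{1}{2} \left(-20\right) = -10$)
$-45133 + \left(Y{\left(-155,C \right)} + 16049\right) = -45133 + \left(-155 + 16049\right) = -45133 + 15894 = -29239$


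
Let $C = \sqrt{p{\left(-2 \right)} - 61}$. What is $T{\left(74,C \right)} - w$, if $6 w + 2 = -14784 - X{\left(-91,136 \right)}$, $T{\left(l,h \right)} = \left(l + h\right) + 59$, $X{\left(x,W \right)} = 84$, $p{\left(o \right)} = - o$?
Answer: $\frac{7834}{3} + i \sqrt{59} \approx 2611.3 + 7.6811 i$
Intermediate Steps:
$C = i \sqrt{59}$ ($C = \sqrt{\left(-1\right) \left(-2\right) - 61} = \sqrt{2 - 61} = \sqrt{-59} = i \sqrt{59} \approx 7.6811 i$)
$T{\left(l,h \right)} = 59 + h + l$ ($T{\left(l,h \right)} = \left(h + l\right) + 59 = 59 + h + l$)
$w = - \frac{7435}{3}$ ($w = - \frac{1}{3} + \frac{-14784 - 84}{6} = - \frac{1}{3} + \frac{1}{6} \left(-14868\right) = - \frac{1}{3} - 2478 = - \frac{7435}{3} \approx -2478.3$)
$T{\left(74,C \right)} - w = \left(59 + i \sqrt{59} + 74\right) - - \frac{7435}{3} = \left(133 + i \sqrt{59}\right) + \frac{7435}{3} = \frac{7834}{3} + i \sqrt{59}$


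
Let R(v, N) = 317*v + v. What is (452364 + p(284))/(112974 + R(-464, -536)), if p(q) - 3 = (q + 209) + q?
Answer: -75524/5763 ≈ -13.105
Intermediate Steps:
R(v, N) = 318*v
p(q) = 212 + 2*q (p(q) = 3 + ((q + 209) + q) = 3 + ((209 + q) + q) = 3 + (209 + 2*q) = 212 + 2*q)
(452364 + p(284))/(112974 + R(-464, -536)) = (452364 + (212 + 2*284))/(112974 + 318*(-464)) = (452364 + (212 + 568))/(112974 - 147552) = (452364 + 780)/(-34578) = 453144*(-1/34578) = -75524/5763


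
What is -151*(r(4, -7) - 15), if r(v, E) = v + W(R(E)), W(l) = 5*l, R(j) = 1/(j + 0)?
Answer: 12382/7 ≈ 1768.9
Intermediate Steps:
R(j) = 1/j
r(v, E) = v + 5/E
-151*(r(4, -7) - 15) = -151*((4 + 5/(-7)) - 15) = -151*((4 + 5*(-1/7)) - 15) = -151*((4 - 5/7) - 15) = -151*(23/7 - 15) = -151*(-82/7) = 12382/7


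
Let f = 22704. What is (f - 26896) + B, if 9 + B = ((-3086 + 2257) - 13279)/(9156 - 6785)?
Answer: -9974679/2371 ≈ -4207.0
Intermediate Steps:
B = -35447/2371 (B = -9 + ((-3086 + 2257) - 13279)/(9156 - 6785) = -9 + (-829 - 13279)/2371 = -9 - 14108*1/2371 = -9 - 14108/2371 = -35447/2371 ≈ -14.950)
(f - 26896) + B = (22704 - 26896) - 35447/2371 = -4192 - 35447/2371 = -9974679/2371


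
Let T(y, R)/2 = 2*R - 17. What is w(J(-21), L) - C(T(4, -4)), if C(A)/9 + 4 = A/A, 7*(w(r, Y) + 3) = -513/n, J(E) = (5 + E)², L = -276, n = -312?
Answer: 17643/728 ≈ 24.235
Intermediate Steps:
T(y, R) = -34 + 4*R (T(y, R) = 2*(2*R - 17) = 2*(-17 + 2*R) = -34 + 4*R)
w(r, Y) = -2013/728 (w(r, Y) = -3 + (-513/(-312))/7 = -3 + (-513*(-1/312))/7 = -3 + (⅐)*(171/104) = -3 + 171/728 = -2013/728)
C(A) = -27 (C(A) = -36 + 9*(A/A) = -36 + 9*1 = -36 + 9 = -27)
w(J(-21), L) - C(T(4, -4)) = -2013/728 - 1*(-27) = -2013/728 + 27 = 17643/728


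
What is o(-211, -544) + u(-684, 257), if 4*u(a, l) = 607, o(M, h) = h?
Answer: -1569/4 ≈ -392.25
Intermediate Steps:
u(a, l) = 607/4 (u(a, l) = (1/4)*607 = 607/4)
o(-211, -544) + u(-684, 257) = -544 + 607/4 = -1569/4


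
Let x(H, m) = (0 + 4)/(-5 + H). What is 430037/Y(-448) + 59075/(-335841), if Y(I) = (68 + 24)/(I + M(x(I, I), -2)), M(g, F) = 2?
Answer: -32206567231541/15448686 ≈ -2.0847e+6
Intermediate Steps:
x(H, m) = 4/(-5 + H)
Y(I) = 92/(2 + I) (Y(I) = (68 + 24)/(I + 2) = 92/(2 + I))
430037/Y(-448) + 59075/(-335841) = 430037/((92/(2 - 448))) + 59075/(-335841) = 430037/((92/(-446))) + 59075*(-1/335841) = 430037/((92*(-1/446))) - 59075/335841 = 430037/(-46/223) - 59075/335841 = 430037*(-223/46) - 59075/335841 = -95898251/46 - 59075/335841 = -32206567231541/15448686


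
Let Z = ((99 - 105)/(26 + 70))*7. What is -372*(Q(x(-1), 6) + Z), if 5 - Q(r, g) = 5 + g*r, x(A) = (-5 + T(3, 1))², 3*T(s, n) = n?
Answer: 195083/4 ≈ 48771.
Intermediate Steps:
T(s, n) = n/3
x(A) = 196/9 (x(A) = (-5 + (⅓)*1)² = (-5 + ⅓)² = (-14/3)² = 196/9)
Z = -7/16 (Z = -6/96*7 = -6*1/96*7 = -1/16*7 = -7/16 ≈ -0.43750)
Q(r, g) = -g*r (Q(r, g) = 5 - (5 + g*r) = 5 + (-5 - g*r) = -g*r)
-372*(Q(x(-1), 6) + Z) = -372*(-1*6*196/9 - 7/16) = -372*(-392/3 - 7/16) = -372*(-6293/48) = 195083/4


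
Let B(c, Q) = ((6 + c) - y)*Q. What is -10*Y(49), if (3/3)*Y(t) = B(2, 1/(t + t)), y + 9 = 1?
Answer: -80/49 ≈ -1.6327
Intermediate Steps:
y = -8 (y = -9 + 1 = -8)
B(c, Q) = Q*(14 + c) (B(c, Q) = ((6 + c) - 1*(-8))*Q = ((6 + c) + 8)*Q = (14 + c)*Q = Q*(14 + c))
Y(t) = 8/t (Y(t) = (14 + 2)/(t + t) = 16/(2*t) = (1/(2*t))*16 = 8/t)
-10*Y(49) = -80/49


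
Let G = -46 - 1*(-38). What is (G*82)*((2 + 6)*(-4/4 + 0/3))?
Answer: 5248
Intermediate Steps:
G = -8 (G = -46 + 38 = -8)
(G*82)*((2 + 6)*(-4/4 + 0/3)) = (-8*82)*((2 + 6)*(-4/4 + 0/3)) = -5248*(-4*¼ + 0*(⅓)) = -5248*(-1 + 0) = -5248*(-1) = -656*(-8) = 5248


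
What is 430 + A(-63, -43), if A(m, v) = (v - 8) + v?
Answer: 336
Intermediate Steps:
A(m, v) = -8 + 2*v (A(m, v) = (-8 + v) + v = -8 + 2*v)
430 + A(-63, -43) = 430 + (-8 + 2*(-43)) = 430 + (-8 - 86) = 430 - 94 = 336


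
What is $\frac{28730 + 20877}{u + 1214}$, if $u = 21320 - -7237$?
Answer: $\frac{49607}{29771} \approx 1.6663$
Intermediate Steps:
$u = 28557$ ($u = 21320 + 7237 = 28557$)
$\frac{28730 + 20877}{u + 1214} = \frac{28730 + 20877}{28557 + 1214} = \frac{49607}{29771}$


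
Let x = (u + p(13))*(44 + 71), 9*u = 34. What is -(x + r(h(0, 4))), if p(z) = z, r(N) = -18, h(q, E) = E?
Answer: -17203/9 ≈ -1911.4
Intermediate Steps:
u = 34/9 (u = (⅑)*34 = 34/9 ≈ 3.7778)
x = 17365/9 (x = (34/9 + 13)*(44 + 71) = (151/9)*115 = 17365/9 ≈ 1929.4)
-(x + r(h(0, 4))) = -(17365/9 - 18) = -1*17203/9 = -17203/9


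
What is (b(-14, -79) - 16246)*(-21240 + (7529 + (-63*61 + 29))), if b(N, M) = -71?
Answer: 285955425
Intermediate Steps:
(b(-14, -79) - 16246)*(-21240 + (7529 + (-63*61 + 29))) = (-71 - 16246)*(-21240 + (7529 + (-63*61 + 29))) = -16317*(-21240 + (7529 + (-3843 + 29))) = -16317*(-21240 + (7529 - 3814)) = -16317*(-21240 + 3715) = -16317*(-17525) = 285955425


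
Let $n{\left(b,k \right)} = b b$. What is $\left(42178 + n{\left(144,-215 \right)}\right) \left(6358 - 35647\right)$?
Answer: $-1842688146$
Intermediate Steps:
$n{\left(b,k \right)} = b^{2}$
$\left(42178 + n{\left(144,-215 \right)}\right) \left(6358 - 35647\right) = \left(42178 + 144^{2}\right) \left(6358 - 35647\right) = \left(42178 + 20736\right) \left(-29289\right) = 62914 \left(-29289\right) = -1842688146$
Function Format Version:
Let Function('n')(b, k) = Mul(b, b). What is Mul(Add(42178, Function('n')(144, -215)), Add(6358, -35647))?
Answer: -1842688146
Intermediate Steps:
Function('n')(b, k) = Pow(b, 2)
Mul(Add(42178, Function('n')(144, -215)), Add(6358, -35647)) = Mul(Add(42178, Pow(144, 2)), Add(6358, -35647)) = Mul(Add(42178, 20736), -29289) = Mul(62914, -29289) = -1842688146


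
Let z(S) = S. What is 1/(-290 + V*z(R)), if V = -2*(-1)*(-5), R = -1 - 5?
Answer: -1/230 ≈ -0.0043478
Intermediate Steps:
R = -6
V = -10 (V = 2*(-5) = -10)
1/(-290 + V*z(R)) = 1/(-290 - 10*(-6)) = 1/(-290 + 60) = 1/(-230) = -1/230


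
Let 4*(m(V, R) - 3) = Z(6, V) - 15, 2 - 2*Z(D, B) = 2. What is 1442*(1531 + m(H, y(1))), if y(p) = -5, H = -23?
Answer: 4413241/2 ≈ 2.2066e+6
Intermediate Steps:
Z(D, B) = 0 (Z(D, B) = 1 - 1/2*2 = 1 - 1 = 0)
m(V, R) = -3/4 (m(V, R) = 3 + (0 - 15)/4 = 3 + (1/4)*(-15) = 3 - 15/4 = -3/4)
1442*(1531 + m(H, y(1))) = 1442*(1531 - 3/4) = 1442*(6121/4) = 4413241/2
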